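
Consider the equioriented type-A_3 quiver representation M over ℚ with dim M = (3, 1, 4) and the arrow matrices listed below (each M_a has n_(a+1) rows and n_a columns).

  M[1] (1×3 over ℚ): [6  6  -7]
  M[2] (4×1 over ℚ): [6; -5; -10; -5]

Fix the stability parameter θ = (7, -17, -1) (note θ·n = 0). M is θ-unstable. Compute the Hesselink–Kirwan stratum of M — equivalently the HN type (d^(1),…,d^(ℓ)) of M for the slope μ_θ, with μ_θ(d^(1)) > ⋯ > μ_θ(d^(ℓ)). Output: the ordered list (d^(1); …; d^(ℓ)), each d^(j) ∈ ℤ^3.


Via rank(M_{q-1}∘⋯∘M_p): M ≅ I[1,1]^2, I[1,3], I[3,3]^3.
μ_θ-semistable layers: μ^(1)=7; μ^(2)=-1; μ^(3)=-5

((2, 0, 0); (0, 0, 4); (1, 1, 0))


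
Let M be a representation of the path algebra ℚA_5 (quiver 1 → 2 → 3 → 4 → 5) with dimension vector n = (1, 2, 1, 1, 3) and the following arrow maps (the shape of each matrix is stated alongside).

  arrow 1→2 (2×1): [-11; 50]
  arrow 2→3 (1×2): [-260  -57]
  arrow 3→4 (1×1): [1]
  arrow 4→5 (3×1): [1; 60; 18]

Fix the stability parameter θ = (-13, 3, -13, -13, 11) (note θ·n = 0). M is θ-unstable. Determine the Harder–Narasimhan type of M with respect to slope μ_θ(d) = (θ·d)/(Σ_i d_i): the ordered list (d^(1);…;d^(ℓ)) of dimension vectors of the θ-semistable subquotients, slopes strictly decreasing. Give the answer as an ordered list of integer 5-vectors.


Interval decomposition of M: I[1,5], I[2,2], I[5,5]^2.
HN type (ℓ=4): μ^(1)=11; μ^(2)=3; μ^(3)=-23/3; μ^(4)=-13

((0, 0, 0, 0, 3); (0, 1, 0, 0, 0); (0, 1, 1, 1, 0); (1, 0, 0, 0, 0))


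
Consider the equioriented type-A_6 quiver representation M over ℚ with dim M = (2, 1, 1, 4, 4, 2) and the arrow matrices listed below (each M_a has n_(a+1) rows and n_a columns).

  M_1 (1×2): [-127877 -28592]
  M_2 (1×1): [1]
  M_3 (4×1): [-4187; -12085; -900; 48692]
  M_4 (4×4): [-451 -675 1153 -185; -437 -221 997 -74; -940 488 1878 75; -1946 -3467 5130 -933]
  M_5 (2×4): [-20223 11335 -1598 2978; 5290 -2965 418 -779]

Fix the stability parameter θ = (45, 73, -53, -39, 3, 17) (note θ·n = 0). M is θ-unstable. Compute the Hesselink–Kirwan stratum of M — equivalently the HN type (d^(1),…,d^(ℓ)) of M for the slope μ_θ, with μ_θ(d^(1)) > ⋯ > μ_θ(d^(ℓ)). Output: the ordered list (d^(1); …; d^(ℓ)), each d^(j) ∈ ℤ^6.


Via rank(M_{q-1}∘⋯∘M_p): M ≅ I[1,1], I[1,6], I[4,4], I[4,5], I[4,6], I[5,5].
μ_θ-semistable layers: μ^(1)=45; μ^(2)=17; μ^(3)=29/5; μ^(4)=3; μ^(5)=-39

((1, 0, 0, 0, 0, 0); (0, 0, 0, 0, 0, 2); (1, 1, 1, 1, 1, 0); (0, 0, 0, 0, 3, 0); (0, 0, 0, 3, 0, 0))


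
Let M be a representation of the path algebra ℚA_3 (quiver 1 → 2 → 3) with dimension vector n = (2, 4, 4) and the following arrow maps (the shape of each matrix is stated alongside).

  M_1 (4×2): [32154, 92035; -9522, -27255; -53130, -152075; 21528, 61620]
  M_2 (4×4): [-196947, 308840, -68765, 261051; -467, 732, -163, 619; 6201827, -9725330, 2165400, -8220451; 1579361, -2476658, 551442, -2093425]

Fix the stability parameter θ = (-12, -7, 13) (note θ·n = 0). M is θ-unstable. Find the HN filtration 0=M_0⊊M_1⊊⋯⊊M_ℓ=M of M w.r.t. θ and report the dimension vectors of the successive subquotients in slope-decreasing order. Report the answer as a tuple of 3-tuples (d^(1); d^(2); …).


Interval decomposition of M: I[1,1], I[1,3], I[2,2]^2, I[2,3], I[3,3]^2.
HN type (ℓ=3): μ^(1)=13; μ^(2)=-7; μ^(3)=-12

((0, 0, 4); (0, 4, 0); (2, 0, 0))


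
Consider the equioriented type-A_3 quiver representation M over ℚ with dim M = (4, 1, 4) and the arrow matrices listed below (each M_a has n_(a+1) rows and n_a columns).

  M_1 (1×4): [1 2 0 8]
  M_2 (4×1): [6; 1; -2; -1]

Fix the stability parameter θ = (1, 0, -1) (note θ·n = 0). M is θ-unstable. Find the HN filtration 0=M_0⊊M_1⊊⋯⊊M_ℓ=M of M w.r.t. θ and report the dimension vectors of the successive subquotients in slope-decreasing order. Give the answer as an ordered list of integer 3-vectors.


Barcode: M ≅ I[1,1]^3, I[1,3], I[3,3]^3. HN layers by μ_θ (3 steps, strictly decreasing):
  μ^(1)=1; μ^(2)=0; μ^(3)=-1

((3, 0, 0); (1, 1, 1); (0, 0, 3))


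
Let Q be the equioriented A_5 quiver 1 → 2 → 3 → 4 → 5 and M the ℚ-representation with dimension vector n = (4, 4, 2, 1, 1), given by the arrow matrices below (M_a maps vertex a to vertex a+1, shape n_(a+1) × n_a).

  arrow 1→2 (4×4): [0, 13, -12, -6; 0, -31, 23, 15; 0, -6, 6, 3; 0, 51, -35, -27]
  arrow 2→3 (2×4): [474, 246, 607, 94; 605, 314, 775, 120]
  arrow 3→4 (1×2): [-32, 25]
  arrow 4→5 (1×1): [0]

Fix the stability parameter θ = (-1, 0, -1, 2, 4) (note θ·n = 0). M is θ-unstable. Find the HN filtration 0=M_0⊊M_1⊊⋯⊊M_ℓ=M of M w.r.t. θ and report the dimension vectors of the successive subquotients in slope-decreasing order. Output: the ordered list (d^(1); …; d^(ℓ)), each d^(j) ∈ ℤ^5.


Via rank(M_{q-1}∘⋯∘M_p): M ≅ I[1,1], I[1,2], I[1,3], I[1,4], I[2,2], I[5,5].
μ_θ-semistable layers: μ^(1)=4; μ^(2)=2; μ^(3)=0; μ^(4)=-1/2; μ^(5)=-1

((0, 0, 0, 0, 1); (0, 0, 0, 1, 0); (0, 2, 0, 0, 0); (0, 2, 2, 0, 0); (4, 0, 0, 0, 0))


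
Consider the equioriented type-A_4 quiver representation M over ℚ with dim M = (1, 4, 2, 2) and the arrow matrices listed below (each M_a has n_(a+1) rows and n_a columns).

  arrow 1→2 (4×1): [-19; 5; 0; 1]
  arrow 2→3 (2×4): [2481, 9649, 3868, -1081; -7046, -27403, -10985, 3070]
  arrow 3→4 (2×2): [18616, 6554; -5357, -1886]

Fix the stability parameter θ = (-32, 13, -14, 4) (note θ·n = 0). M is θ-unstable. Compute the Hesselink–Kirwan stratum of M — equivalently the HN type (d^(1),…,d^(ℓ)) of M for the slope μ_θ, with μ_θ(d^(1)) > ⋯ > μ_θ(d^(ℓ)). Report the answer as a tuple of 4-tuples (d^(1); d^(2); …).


Interval decomposition of M: I[1,4], I[2,2]^2, I[2,4].
HN type (ℓ=4): μ^(1)=13; μ^(2)=4; μ^(3)=-1/2; μ^(4)=-32

((0, 2, 0, 0); (0, 0, 0, 2); (0, 2, 2, 0); (1, 0, 0, 0))


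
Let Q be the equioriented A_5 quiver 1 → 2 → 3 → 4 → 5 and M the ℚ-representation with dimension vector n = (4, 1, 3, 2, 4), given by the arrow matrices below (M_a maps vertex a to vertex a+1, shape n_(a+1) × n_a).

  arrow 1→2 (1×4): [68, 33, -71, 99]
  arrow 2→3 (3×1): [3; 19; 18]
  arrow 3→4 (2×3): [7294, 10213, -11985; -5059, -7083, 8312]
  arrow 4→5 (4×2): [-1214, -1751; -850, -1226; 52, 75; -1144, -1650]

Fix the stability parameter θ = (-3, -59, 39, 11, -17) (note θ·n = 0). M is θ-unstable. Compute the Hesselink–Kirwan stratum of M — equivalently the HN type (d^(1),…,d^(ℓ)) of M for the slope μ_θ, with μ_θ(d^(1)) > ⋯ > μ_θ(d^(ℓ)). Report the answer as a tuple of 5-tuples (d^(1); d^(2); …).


Barcode: M ≅ I[1,1]^3, I[1,5], I[3,3], I[3,5], I[5,5]^2. HN layers by μ_θ (5 steps, strictly decreasing):
  μ^(1)=39; μ^(2)=11; μ^(3)=-3; μ^(4)=-17; μ^(5)=-31

((0, 0, 1, 0, 0); (0, 0, 2, 2, 2); (3, 0, 0, 0, 0); (0, 0, 0, 0, 2); (1, 1, 0, 0, 0))


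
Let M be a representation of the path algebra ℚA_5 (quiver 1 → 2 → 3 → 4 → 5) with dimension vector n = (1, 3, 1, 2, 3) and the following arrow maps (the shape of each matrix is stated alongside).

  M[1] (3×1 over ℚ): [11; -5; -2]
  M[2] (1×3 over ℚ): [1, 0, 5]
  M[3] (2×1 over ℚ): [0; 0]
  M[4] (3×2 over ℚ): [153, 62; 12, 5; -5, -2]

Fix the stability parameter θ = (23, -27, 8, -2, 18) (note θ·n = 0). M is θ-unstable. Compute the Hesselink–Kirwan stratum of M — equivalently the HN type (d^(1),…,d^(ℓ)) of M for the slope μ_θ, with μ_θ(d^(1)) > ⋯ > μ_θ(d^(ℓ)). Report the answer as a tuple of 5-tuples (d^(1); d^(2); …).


Barcode: M ≅ I[1,3], I[2,2]^2, I[4,5]^2, I[5,5]. HN layers by μ_θ (4 steps, strictly decreasing):
  μ^(1)=18; μ^(2)=8; μ^(3)=-2; μ^(4)=-27

((0, 0, 0, 0, 3); (0, 0, 1, 0, 0); (1, 1, 0, 2, 0); (0, 2, 0, 0, 0))


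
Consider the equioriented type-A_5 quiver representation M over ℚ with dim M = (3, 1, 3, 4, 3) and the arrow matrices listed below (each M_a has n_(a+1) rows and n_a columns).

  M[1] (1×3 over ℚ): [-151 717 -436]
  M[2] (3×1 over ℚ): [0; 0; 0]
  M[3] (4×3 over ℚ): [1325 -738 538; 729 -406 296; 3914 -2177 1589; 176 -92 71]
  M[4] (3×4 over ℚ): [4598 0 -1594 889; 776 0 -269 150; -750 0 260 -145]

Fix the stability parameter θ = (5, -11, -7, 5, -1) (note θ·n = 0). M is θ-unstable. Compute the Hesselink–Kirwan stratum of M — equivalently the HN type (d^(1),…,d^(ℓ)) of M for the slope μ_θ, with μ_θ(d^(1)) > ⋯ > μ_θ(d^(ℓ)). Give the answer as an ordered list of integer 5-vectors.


Barcode: M ≅ I[1,1]^2, I[1,2], I[3,4], I[3,5]^2, I[4,4], I[5,5]. HN layers by μ_θ (5 steps, strictly decreasing):
  μ^(1)=5; μ^(2)=2; μ^(3)=-1; μ^(4)=-3; μ^(5)=-7

((2, 0, 0, 2, 0); (0, 0, 0, 2, 2); (0, 0, 0, 0, 1); (1, 1, 0, 0, 0); (0, 0, 3, 0, 0))


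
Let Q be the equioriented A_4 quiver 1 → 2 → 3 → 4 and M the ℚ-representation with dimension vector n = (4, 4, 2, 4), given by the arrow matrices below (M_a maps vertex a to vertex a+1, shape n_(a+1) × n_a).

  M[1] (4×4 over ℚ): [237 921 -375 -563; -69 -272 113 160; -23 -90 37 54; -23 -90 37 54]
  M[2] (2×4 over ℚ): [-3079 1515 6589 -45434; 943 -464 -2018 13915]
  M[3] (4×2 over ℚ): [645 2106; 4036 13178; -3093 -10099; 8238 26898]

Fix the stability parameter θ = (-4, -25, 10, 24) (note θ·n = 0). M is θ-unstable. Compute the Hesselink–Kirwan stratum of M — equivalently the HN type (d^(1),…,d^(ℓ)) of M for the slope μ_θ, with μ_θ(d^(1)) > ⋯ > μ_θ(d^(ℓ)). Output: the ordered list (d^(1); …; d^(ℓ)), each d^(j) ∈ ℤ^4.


Via rank(M_{q-1}∘⋯∘M_p): M ≅ I[1,1], I[1,2], I[1,4]^2, I[2,2], I[4,4]^2.
μ_θ-semistable layers: μ^(1)=24; μ^(2)=10; μ^(3)=-4; μ^(4)=-29/2; μ^(5)=-25

((0, 0, 0, 4); (0, 0, 2, 0); (1, 0, 0, 0); (3, 3, 0, 0); (0, 1, 0, 0))


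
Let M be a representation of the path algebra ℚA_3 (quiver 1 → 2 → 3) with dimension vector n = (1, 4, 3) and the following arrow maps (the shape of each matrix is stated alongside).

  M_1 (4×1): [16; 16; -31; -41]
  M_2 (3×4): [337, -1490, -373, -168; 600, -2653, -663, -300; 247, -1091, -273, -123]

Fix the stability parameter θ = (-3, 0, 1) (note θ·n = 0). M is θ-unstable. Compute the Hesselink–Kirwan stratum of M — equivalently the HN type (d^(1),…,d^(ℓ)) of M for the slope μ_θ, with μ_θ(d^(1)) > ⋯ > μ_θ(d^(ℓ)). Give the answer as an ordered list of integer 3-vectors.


Via rank(M_{q-1}∘⋯∘M_p): M ≅ I[1,3], I[2,2], I[2,3]^2.
μ_θ-semistable layers: μ^(1)=1; μ^(2)=0; μ^(3)=-3

((0, 0, 3); (0, 4, 0); (1, 0, 0))


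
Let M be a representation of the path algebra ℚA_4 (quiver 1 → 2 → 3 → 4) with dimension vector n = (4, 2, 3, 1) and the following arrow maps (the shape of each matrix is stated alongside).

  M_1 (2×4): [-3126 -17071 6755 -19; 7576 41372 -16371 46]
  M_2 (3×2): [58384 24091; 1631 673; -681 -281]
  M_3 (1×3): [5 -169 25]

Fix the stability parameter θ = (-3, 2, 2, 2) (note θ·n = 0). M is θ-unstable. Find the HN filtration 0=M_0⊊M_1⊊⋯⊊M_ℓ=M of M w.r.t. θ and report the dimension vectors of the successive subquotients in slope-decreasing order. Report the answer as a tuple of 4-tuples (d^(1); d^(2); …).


Interval decomposition of M: I[1,1]^2, I[1,3], I[1,4], I[3,3].
HN type (ℓ=2): μ^(1)=2; μ^(2)=-3

((0, 2, 3, 1); (4, 0, 0, 0))


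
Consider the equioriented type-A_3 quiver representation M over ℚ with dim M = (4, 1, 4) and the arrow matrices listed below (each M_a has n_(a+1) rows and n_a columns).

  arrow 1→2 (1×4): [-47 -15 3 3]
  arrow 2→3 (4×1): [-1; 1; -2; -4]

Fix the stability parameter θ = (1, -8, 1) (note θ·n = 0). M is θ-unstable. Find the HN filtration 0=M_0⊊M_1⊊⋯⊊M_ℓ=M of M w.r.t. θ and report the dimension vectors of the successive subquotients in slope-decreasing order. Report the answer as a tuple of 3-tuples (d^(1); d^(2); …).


Via rank(M_{q-1}∘⋯∘M_p): M ≅ I[1,1]^3, I[1,3], I[3,3]^3.
μ_θ-semistable layers: μ^(1)=1; μ^(2)=-7/2

((3, 0, 4); (1, 1, 0))


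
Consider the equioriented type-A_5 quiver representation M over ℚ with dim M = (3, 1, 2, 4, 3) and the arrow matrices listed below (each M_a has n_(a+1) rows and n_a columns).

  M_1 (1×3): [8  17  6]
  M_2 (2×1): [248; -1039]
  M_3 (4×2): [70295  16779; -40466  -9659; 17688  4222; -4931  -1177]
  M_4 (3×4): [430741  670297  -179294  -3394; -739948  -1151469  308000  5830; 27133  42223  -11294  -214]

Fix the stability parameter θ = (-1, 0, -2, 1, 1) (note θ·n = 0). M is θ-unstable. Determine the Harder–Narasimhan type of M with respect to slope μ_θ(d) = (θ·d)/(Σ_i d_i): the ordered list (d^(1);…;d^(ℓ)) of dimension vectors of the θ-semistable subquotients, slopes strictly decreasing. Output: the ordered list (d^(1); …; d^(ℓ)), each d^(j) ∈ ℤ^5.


Barcode: M ≅ I[1,1]^2, I[1,5], I[3,5], I[4,4]^2, I[5,5]. HN layers by μ_θ (3 steps, strictly decreasing):
  μ^(1)=1; μ^(2)=-1; μ^(3)=-2

((0, 0, 0, 4, 3); (3, 1, 1, 0, 0); (0, 0, 1, 0, 0))


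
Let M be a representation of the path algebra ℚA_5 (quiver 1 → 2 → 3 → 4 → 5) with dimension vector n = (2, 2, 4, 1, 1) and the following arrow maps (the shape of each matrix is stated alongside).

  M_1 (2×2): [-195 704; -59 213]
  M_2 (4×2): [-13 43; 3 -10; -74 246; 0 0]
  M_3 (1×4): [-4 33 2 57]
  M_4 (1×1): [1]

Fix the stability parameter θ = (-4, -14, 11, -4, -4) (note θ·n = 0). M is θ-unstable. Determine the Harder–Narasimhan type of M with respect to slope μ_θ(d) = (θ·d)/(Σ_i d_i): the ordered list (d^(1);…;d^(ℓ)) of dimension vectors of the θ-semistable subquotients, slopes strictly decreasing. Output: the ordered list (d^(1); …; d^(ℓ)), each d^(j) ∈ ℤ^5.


Barcode: M ≅ I[1,3], I[1,5], I[3,3]^2. HN layers by μ_θ (3 steps, strictly decreasing):
  μ^(1)=11; μ^(2)=1; μ^(3)=-9

((0, 0, 3, 0, 0); (0, 0, 1, 1, 1); (2, 2, 0, 0, 0))


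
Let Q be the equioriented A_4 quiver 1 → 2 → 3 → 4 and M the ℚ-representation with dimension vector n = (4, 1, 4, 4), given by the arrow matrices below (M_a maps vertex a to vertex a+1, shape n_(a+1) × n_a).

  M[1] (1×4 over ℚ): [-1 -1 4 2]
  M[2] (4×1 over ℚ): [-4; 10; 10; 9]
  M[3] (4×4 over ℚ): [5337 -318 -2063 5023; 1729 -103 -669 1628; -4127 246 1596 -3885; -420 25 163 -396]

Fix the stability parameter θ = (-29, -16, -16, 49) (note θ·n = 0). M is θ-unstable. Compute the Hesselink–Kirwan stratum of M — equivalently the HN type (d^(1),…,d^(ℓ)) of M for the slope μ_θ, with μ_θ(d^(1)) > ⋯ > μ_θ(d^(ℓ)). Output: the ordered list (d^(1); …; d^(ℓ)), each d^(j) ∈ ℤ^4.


Barcode: M ≅ I[1,1]^3, I[1,4], I[3,4]^3. HN layers by μ_θ (3 steps, strictly decreasing):
  μ^(1)=49; μ^(2)=-16; μ^(3)=-29

((0, 0, 0, 4); (0, 1, 4, 0); (4, 0, 0, 0))


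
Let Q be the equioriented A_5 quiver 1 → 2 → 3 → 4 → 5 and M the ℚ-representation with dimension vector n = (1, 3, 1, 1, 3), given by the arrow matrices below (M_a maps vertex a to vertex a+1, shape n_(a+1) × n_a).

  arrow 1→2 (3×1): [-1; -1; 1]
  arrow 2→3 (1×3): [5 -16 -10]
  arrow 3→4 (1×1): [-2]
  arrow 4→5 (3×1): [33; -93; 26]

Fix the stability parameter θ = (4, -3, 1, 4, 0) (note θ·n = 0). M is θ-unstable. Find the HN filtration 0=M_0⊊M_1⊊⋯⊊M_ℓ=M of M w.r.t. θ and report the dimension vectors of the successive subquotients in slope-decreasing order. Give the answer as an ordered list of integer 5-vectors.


Interval decomposition of M: I[1,5], I[2,2]^2, I[5,5]^2.
HN type (ℓ=5): μ^(1)=2; μ^(2)=1; μ^(3)=1/2; μ^(4)=0; μ^(5)=-3

((0, 0, 0, 1, 1); (0, 0, 1, 0, 0); (1, 1, 0, 0, 0); (0, 0, 0, 0, 2); (0, 2, 0, 0, 0))


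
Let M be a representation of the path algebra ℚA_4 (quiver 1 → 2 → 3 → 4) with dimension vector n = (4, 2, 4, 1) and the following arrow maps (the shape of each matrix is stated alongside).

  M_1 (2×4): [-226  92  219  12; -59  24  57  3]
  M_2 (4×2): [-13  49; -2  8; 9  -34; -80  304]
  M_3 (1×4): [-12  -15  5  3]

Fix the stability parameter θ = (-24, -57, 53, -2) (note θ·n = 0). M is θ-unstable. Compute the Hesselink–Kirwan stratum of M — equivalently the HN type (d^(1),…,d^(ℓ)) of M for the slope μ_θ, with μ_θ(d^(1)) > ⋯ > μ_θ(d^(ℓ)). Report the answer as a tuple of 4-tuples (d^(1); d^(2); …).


Barcode: M ≅ I[1,1]^2, I[1,3], I[1,4], I[3,3]^2. HN layers by μ_θ (4 steps, strictly decreasing):
  μ^(1)=53; μ^(2)=51/2; μ^(3)=-24; μ^(4)=-81/2

((0, 0, 3, 0); (0, 0, 1, 1); (2, 0, 0, 0); (2, 2, 0, 0))


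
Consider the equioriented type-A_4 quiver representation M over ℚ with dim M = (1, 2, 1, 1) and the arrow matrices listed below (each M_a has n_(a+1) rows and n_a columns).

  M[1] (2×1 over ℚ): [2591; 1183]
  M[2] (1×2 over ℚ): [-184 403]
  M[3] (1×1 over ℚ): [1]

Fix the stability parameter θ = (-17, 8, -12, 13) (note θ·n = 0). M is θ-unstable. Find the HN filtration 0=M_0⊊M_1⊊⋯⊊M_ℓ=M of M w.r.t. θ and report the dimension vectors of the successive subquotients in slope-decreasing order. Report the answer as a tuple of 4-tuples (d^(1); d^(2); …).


Interval decomposition of M: I[1,4], I[2,2].
HN type (ℓ=4): μ^(1)=13; μ^(2)=8; μ^(3)=-2; μ^(4)=-17

((0, 0, 0, 1); (0, 1, 0, 0); (0, 1, 1, 0); (1, 0, 0, 0))


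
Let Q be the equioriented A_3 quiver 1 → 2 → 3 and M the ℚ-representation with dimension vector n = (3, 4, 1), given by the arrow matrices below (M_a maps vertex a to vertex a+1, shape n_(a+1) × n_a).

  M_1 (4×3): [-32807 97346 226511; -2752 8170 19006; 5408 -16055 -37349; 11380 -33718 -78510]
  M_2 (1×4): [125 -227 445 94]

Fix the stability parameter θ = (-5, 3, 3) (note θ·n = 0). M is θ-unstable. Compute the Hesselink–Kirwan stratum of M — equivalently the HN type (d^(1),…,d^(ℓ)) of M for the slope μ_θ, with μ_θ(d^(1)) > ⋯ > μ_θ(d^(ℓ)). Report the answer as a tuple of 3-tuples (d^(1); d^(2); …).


Interval decomposition of M: I[1,1], I[1,2], I[1,3], I[2,2]^2.
HN type (ℓ=2): μ^(1)=3; μ^(2)=-5

((0, 4, 1); (3, 0, 0))


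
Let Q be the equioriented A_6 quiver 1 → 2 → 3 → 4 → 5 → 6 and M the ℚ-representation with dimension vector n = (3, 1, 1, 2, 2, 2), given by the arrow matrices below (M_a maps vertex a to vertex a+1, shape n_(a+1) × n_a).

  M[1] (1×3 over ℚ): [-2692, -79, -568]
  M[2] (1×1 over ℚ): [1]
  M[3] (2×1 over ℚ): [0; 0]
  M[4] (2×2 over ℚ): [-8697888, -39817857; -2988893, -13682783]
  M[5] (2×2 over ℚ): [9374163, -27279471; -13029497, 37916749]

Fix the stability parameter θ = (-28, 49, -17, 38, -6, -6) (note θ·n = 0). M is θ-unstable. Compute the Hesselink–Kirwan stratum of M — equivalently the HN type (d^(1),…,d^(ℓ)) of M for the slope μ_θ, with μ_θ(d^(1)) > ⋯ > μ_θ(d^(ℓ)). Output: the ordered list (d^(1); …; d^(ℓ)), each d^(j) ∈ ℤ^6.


Barcode: M ≅ I[1,1]^2, I[1,3], I[4,5], I[4,6], I[6,6]. HN layers by μ_θ (4 steps, strictly decreasing):
  μ^(1)=16; μ^(2)=26/3; μ^(3)=-6; μ^(4)=-28

((0, 1, 1, 1, 1, 0); (0, 0, 0, 1, 1, 1); (0, 0, 0, 0, 0, 1); (3, 0, 0, 0, 0, 0))


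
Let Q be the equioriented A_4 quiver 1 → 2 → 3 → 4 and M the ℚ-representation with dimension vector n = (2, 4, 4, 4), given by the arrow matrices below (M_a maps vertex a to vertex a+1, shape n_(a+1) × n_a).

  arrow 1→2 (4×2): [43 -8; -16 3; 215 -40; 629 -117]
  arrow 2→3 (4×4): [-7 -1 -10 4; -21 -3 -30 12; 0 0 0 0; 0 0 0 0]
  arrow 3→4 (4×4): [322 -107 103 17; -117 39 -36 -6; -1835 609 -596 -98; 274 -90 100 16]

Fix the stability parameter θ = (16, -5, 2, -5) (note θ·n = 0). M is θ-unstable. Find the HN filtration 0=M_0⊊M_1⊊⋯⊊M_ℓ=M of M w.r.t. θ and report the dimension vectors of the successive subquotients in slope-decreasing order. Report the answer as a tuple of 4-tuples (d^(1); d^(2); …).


Interval decomposition of M: I[1,2], I[1,4], I[2,2]^2, I[3,3]^2, I[3,4], I[4,4]^2.
HN type (ℓ=4): μ^(1)=11/2; μ^(2)=2; μ^(3)=-3/2; μ^(4)=-5

((1, 1, 0, 0); (1, 1, 3, 1); (0, 0, 1, 1); (0, 2, 0, 2))


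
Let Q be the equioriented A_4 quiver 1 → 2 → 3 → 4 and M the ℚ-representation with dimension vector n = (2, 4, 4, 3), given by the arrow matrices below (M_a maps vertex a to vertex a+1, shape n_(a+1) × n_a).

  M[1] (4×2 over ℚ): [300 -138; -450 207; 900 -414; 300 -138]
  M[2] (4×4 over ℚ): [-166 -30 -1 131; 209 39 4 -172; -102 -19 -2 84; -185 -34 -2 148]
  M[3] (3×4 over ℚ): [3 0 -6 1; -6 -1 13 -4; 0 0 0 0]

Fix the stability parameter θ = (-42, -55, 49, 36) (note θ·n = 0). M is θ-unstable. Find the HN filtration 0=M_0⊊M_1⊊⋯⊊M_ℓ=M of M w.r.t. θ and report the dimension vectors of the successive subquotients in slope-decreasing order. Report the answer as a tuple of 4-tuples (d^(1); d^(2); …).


Barcode: M ≅ I[1,1], I[1,4], I[2,3]^2, I[2,4], I[4,4]. HN layers by μ_θ (6 steps, strictly decreasing):
  μ^(1)=49; μ^(2)=85/2; μ^(3)=36; μ^(4)=-42; μ^(5)=-97/2; μ^(6)=-55

((0, 0, 2, 0); (0, 0, 2, 2); (0, 0, 0, 1); (1, 0, 0, 0); (1, 1, 0, 0); (0, 3, 0, 0))


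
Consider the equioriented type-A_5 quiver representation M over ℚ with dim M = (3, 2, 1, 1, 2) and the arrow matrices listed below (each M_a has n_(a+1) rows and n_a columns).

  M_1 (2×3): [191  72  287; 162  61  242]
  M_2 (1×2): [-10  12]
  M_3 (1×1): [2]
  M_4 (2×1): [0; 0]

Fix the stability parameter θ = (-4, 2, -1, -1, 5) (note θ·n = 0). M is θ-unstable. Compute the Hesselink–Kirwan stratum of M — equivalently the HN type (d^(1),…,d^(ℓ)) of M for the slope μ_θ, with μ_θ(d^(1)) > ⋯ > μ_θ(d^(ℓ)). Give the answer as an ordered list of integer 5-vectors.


Barcode: M ≅ I[1,1], I[1,2], I[1,4], I[5,5]^2. HN layers by μ_θ (4 steps, strictly decreasing):
  μ^(1)=5; μ^(2)=2; μ^(3)=0; μ^(4)=-4

((0, 0, 0, 0, 2); (0, 1, 0, 0, 0); (0, 1, 1, 1, 0); (3, 0, 0, 0, 0))


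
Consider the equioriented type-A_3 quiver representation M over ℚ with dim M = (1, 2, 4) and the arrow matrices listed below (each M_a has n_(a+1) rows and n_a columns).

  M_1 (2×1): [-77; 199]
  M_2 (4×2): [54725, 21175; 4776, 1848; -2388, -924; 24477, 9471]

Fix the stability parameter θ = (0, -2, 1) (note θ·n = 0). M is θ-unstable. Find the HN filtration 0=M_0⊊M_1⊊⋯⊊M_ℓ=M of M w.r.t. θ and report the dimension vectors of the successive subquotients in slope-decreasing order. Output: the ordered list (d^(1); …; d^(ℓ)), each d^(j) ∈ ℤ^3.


Barcode: M ≅ I[1,2], I[2,3], I[3,3]^3. HN layers by μ_θ (3 steps, strictly decreasing):
  μ^(1)=1; μ^(2)=-1; μ^(3)=-2

((0, 0, 4); (1, 1, 0); (0, 1, 0))


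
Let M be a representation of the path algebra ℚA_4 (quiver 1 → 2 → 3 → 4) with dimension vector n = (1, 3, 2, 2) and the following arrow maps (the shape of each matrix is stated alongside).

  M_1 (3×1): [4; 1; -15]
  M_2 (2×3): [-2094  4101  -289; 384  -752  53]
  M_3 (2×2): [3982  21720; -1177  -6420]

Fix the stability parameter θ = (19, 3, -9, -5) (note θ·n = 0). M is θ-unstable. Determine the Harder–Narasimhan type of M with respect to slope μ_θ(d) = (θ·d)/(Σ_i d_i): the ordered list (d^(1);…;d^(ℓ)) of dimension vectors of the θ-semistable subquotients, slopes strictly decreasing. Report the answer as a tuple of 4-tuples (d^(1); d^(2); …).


Via rank(M_{q-1}∘⋯∘M_p): M ≅ I[1,3], I[2,2], I[2,4], I[4,4].
μ_θ-semistable layers: μ^(1)=13/3; μ^(2)=3; μ^(3)=-11/3; μ^(4)=-5

((1, 1, 1, 0); (0, 1, 0, 0); (0, 1, 1, 1); (0, 0, 0, 1))


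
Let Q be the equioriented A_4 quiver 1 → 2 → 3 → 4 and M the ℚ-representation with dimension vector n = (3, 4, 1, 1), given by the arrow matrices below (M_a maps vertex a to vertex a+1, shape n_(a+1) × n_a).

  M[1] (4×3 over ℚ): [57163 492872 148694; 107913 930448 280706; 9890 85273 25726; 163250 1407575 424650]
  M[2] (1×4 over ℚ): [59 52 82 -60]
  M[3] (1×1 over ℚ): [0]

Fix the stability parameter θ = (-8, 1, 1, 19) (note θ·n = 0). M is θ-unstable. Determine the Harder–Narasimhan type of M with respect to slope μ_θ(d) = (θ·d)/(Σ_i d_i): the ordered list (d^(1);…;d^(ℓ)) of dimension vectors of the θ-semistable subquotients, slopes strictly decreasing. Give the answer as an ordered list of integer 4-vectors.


Via rank(M_{q-1}∘⋯∘M_p): M ≅ I[1,1], I[1,2], I[1,3], I[2,2]^2, I[4,4].
μ_θ-semistable layers: μ^(1)=19; μ^(2)=1; μ^(3)=-8

((0, 0, 0, 1); (0, 4, 1, 0); (3, 0, 0, 0))


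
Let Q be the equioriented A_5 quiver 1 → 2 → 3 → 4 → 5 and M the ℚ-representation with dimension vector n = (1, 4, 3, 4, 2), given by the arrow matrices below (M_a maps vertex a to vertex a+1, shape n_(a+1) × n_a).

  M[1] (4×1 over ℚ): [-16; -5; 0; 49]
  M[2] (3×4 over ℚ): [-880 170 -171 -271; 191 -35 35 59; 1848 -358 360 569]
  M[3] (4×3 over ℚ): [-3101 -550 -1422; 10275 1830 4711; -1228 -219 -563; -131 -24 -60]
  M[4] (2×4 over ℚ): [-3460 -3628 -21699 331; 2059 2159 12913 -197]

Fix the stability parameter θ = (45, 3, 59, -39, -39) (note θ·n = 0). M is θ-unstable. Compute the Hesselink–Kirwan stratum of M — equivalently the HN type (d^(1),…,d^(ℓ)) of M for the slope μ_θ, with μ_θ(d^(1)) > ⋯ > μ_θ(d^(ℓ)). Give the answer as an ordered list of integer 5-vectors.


Interval decomposition of M: I[1,5], I[2,2], I[2,4], I[2,5], I[4,4].
HN type (ℓ=5): μ^(1)=10; μ^(2)=29/5; μ^(3)=3; μ^(4)=-4; μ^(5)=-39

((0, 0, 1, 1, 0); (1, 1, 1, 1, 1); (0, 2, 0, 0, 0); (0, 1, 1, 1, 1); (0, 0, 0, 1, 0))


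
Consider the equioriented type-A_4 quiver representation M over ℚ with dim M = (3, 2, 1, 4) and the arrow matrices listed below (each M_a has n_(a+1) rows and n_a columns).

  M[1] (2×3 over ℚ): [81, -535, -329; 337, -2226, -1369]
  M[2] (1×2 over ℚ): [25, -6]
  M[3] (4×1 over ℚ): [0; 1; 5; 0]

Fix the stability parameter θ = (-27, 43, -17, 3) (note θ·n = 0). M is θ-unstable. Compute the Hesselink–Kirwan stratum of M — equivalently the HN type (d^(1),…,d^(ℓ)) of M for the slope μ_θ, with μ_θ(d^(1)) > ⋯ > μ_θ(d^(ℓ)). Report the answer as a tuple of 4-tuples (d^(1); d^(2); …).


Via rank(M_{q-1}∘⋯∘M_p): M ≅ I[1,1], I[1,2], I[1,4], I[4,4]^3.
μ_θ-semistable layers: μ^(1)=43; μ^(2)=29/3; μ^(3)=3; μ^(4)=-27

((0, 1, 0, 0); (0, 1, 1, 1); (0, 0, 0, 3); (3, 0, 0, 0))


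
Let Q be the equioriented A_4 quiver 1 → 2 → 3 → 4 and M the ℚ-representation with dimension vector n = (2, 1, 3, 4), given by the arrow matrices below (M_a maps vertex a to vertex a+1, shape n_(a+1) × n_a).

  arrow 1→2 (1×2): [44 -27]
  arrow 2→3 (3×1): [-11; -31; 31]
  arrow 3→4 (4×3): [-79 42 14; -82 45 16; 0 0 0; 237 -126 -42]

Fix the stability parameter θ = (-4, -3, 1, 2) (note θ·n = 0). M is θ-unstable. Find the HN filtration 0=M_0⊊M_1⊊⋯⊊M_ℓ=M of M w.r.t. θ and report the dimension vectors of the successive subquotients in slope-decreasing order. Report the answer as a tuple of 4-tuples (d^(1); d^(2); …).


Via rank(M_{q-1}∘⋯∘M_p): M ≅ I[1,1], I[1,4], I[3,3], I[3,4], I[4,4]^2.
μ_θ-semistable layers: μ^(1)=2; μ^(2)=1; μ^(3)=-3; μ^(4)=-4

((0, 0, 0, 4); (0, 0, 3, 0); (0, 1, 0, 0); (2, 0, 0, 0))


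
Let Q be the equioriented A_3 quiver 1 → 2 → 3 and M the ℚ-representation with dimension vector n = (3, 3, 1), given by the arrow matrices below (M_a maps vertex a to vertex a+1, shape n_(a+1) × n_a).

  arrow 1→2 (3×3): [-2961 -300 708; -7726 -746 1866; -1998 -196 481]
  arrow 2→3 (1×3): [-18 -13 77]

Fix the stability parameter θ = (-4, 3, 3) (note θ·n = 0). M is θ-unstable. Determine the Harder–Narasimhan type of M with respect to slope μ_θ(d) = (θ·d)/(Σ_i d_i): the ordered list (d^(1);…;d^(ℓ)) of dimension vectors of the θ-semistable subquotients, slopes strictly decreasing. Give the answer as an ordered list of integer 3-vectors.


Barcode: M ≅ I[1,2]^2, I[1,3]. HN layers by μ_θ (2 steps, strictly decreasing):
  μ^(1)=3; μ^(2)=-4

((0, 3, 1); (3, 0, 0))


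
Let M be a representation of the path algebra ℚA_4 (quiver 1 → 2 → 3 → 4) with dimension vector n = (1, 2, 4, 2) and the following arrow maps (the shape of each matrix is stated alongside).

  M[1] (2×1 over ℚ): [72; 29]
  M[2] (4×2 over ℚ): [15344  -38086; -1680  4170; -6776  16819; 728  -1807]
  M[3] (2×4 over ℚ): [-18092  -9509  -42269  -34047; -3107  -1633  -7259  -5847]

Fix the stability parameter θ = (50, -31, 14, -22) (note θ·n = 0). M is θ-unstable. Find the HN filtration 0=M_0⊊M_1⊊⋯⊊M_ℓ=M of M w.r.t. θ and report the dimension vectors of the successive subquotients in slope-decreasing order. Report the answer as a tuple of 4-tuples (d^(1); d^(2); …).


Barcode: M ≅ I[1,3], I[2,2], I[3,3], I[3,4]^2. HN layers by μ_θ (4 steps, strictly decreasing):
  μ^(1)=14; μ^(2)=19/2; μ^(3)=-4; μ^(4)=-31

((0, 0, 2, 0); (1, 1, 0, 0); (0, 0, 2, 2); (0, 1, 0, 0))


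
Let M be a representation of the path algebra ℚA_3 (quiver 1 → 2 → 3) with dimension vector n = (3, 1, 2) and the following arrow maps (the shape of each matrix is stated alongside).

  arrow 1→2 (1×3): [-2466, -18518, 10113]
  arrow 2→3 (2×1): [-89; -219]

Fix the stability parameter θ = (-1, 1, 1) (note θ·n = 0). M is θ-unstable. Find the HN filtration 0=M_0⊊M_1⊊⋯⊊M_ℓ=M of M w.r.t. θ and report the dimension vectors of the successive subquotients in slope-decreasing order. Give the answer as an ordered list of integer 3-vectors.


Barcode: M ≅ I[1,1]^2, I[1,3], I[3,3]. HN layers by μ_θ (2 steps, strictly decreasing):
  μ^(1)=1; μ^(2)=-1

((0, 1, 2); (3, 0, 0))


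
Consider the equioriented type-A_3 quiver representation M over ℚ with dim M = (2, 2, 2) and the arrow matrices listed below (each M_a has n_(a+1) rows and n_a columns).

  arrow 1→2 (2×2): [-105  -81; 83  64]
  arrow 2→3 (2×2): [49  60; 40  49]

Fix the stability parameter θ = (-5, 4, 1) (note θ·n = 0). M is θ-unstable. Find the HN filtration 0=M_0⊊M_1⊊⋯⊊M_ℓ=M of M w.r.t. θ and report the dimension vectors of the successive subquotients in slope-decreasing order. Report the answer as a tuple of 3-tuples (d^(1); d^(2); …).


Barcode: M ≅ I[1,3]^2. HN layers by μ_θ (2 steps, strictly decreasing):
  μ^(1)=5/2; μ^(2)=-5

((0, 2, 2); (2, 0, 0))


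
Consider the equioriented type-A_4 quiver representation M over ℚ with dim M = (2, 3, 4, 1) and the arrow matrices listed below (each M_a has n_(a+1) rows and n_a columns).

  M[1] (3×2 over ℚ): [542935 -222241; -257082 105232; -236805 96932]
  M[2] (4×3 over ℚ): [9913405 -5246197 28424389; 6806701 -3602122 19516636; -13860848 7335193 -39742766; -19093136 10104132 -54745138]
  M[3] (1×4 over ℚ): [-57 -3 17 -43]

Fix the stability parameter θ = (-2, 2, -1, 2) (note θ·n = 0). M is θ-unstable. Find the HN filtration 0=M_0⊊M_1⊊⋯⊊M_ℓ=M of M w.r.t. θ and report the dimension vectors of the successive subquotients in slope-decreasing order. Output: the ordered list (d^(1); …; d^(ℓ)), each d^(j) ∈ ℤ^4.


Via rank(M_{q-1}∘⋯∘M_p): M ≅ I[1,3], I[1,4], I[2,3], I[3,3].
μ_θ-semistable layers: μ^(1)=2; μ^(2)=1/2; μ^(3)=-1; μ^(4)=-2

((0, 0, 0, 1); (0, 3, 3, 0); (0, 0, 1, 0); (2, 0, 0, 0))


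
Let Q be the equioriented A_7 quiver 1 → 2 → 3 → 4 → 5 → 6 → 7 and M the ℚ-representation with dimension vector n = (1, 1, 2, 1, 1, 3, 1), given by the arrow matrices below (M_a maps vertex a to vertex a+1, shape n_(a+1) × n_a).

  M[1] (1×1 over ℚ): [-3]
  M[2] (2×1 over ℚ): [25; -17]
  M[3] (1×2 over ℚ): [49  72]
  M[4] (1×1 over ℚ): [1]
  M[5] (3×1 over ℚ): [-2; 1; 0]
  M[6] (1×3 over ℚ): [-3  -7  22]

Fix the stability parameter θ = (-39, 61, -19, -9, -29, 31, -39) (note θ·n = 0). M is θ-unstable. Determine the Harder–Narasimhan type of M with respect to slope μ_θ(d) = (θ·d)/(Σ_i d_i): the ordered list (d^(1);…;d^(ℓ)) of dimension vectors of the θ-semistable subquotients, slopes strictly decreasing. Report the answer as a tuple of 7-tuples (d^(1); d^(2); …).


Barcode: M ≅ I[1,7], I[3,3], I[6,6]^2. HN layers by μ_θ (4 steps, strictly decreasing):
  μ^(1)=31; μ^(2)=-2/3; μ^(3)=-19; μ^(4)=-39

((0, 0, 0, 0, 0, 2, 0); (0, 1, 1, 1, 1, 1, 1); (0, 0, 1, 0, 0, 0, 0); (1, 0, 0, 0, 0, 0, 0))


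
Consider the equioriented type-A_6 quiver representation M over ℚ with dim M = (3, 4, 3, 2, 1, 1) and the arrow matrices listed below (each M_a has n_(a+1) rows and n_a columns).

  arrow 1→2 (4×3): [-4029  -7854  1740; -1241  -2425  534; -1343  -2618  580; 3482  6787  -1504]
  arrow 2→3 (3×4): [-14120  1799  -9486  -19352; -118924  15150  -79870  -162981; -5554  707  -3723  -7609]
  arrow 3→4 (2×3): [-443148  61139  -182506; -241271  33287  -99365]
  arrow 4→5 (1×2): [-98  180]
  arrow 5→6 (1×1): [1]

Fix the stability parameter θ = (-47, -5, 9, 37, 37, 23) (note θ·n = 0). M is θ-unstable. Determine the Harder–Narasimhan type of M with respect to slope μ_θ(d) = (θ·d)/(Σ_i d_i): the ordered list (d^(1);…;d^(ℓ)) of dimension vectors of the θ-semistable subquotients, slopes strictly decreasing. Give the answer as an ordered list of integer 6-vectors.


Interval decomposition of M: I[1,3], I[1,4], I[1,6], I[2,2].
HN type (ℓ=5): μ^(1)=37; μ^(2)=97/3; μ^(3)=9; μ^(4)=-5; μ^(5)=-47

((0, 0, 0, 1, 0, 0); (0, 0, 0, 1, 1, 1); (0, 0, 3, 0, 0, 0); (0, 4, 0, 0, 0, 0); (3, 0, 0, 0, 0, 0))


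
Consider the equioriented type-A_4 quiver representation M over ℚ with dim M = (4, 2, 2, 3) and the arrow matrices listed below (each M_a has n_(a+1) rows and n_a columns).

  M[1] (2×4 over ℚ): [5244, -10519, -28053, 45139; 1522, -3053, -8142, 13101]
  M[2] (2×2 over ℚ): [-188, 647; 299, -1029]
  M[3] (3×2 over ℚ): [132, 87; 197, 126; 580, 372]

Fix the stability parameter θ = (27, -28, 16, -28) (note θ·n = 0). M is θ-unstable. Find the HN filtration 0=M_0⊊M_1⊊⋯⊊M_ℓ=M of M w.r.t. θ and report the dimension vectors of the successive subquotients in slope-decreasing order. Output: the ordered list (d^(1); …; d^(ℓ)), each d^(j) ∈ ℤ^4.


Via rank(M_{q-1}∘⋯∘M_p): M ≅ I[1,1]^2, I[1,4]^2, I[4,4].
μ_θ-semistable layers: μ^(1)=27; μ^(2)=-13/4; μ^(3)=-28

((2, 0, 0, 0); (2, 2, 2, 2); (0, 0, 0, 1))


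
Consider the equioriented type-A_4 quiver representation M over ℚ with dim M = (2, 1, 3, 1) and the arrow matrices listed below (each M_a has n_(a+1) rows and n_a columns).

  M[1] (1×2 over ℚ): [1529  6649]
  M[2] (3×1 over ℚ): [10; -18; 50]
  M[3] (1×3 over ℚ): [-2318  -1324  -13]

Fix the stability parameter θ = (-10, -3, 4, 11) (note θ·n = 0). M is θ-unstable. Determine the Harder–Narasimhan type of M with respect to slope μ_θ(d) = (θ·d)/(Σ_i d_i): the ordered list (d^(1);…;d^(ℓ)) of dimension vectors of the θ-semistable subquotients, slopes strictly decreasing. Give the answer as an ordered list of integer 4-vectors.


Via rank(M_{q-1}∘⋯∘M_p): M ≅ I[1,1], I[1,4], I[3,3]^2.
μ_θ-semistable layers: μ^(1)=11; μ^(2)=4; μ^(3)=-3; μ^(4)=-10

((0, 0, 0, 1); (0, 0, 3, 0); (0, 1, 0, 0); (2, 0, 0, 0))


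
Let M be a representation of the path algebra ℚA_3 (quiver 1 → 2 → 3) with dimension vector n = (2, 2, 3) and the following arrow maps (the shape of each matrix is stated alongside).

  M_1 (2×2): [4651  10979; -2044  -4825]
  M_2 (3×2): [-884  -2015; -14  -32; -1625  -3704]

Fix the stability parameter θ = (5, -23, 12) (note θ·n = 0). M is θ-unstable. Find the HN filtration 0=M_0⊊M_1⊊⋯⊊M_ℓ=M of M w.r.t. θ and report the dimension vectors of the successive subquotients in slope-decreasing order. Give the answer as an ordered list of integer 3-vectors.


Barcode: M ≅ I[1,3]^2, I[3,3]. HN layers by μ_θ (2 steps, strictly decreasing):
  μ^(1)=12; μ^(2)=-9

((0, 0, 3); (2, 2, 0))


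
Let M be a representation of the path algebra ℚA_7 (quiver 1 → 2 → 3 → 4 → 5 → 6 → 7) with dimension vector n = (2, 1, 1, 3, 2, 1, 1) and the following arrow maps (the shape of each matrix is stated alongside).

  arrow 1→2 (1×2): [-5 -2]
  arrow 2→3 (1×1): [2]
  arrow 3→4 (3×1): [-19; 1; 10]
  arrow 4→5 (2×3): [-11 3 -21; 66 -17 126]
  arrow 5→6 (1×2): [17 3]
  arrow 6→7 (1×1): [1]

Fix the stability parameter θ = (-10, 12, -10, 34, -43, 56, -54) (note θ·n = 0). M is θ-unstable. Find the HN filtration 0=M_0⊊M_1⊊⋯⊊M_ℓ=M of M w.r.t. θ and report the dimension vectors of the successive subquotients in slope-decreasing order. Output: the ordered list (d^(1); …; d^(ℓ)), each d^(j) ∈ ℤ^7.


Interval decomposition of M: I[1,1], I[1,7], I[4,4], I[4,5].
HN type (ℓ=5): μ^(1)=34; μ^(2)=1; μ^(3)=-7/4; μ^(4)=-9/2; μ^(5)=-10

((0, 0, 0, 1, 0, 0, 0); (0, 0, 0, 0, 0, 1, 1); (0, 1, 1, 1, 1, 0, 0); (0, 0, 0, 1, 1, 0, 0); (2, 0, 0, 0, 0, 0, 0))


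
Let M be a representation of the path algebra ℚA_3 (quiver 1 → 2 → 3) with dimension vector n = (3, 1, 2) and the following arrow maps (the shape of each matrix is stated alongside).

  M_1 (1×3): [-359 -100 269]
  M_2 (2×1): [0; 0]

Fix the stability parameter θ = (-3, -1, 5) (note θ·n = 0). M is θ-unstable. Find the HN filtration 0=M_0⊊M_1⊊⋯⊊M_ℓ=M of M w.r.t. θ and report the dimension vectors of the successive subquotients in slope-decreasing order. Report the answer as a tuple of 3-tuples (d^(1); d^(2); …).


Via rank(M_{q-1}∘⋯∘M_p): M ≅ I[1,1]^2, I[1,2], I[3,3]^2.
μ_θ-semistable layers: μ^(1)=5; μ^(2)=-1; μ^(3)=-3

((0, 0, 2); (0, 1, 0); (3, 0, 0))


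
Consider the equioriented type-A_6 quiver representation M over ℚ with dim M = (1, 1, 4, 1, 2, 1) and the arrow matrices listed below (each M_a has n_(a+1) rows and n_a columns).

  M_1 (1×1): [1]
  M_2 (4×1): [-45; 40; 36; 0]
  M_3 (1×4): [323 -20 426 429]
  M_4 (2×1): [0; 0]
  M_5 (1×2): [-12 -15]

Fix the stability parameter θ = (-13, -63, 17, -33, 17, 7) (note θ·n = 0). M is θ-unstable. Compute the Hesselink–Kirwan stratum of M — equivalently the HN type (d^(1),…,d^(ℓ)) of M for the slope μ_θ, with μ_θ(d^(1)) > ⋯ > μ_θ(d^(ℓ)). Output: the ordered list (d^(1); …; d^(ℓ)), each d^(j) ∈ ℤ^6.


Interval decomposition of M: I[1,4], I[3,3]^3, I[5,5], I[5,6].
HN type (ℓ=4): μ^(1)=17; μ^(2)=12; μ^(3)=-8; μ^(4)=-38

((0, 0, 3, 0, 1, 0); (0, 0, 0, 0, 1, 1); (0, 0, 1, 1, 0, 0); (1, 1, 0, 0, 0, 0))


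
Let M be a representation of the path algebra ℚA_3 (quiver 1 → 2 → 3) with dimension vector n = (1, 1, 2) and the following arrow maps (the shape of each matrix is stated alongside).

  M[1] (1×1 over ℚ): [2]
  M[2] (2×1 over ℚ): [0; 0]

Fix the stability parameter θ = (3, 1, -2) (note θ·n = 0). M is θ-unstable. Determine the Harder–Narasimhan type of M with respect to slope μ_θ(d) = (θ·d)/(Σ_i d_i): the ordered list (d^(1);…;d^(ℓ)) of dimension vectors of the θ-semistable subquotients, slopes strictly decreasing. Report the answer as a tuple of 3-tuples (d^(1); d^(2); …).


Barcode: M ≅ I[1,2], I[3,3]^2. HN layers by μ_θ (2 steps, strictly decreasing):
  μ^(1)=2; μ^(2)=-2

((1, 1, 0); (0, 0, 2))


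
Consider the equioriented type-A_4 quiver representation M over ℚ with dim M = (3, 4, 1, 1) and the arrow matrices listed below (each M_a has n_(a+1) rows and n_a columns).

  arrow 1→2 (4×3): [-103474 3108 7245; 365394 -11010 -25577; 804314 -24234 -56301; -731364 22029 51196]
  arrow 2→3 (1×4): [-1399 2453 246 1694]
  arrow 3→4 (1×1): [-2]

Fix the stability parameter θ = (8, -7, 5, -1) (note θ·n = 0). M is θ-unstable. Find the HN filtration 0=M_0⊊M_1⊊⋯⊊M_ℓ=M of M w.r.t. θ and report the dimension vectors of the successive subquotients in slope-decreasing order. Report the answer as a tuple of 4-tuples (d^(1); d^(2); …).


Interval decomposition of M: I[1,1], I[1,2], I[1,4], I[2,2]^2.
HN type (ℓ=4): μ^(1)=8; μ^(2)=2; μ^(3)=1/2; μ^(4)=-7

((1, 0, 0, 0); (0, 0, 1, 1); (2, 2, 0, 0); (0, 2, 0, 0))


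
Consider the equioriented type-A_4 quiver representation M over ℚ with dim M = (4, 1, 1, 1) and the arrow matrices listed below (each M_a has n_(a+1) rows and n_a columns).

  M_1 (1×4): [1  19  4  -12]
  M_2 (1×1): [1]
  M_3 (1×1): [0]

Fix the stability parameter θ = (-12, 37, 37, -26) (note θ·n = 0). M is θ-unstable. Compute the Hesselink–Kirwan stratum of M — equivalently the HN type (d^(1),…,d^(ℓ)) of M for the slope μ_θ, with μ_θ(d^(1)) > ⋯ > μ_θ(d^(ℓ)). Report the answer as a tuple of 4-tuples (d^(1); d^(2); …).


Barcode: M ≅ I[1,1]^3, I[1,3], I[4,4]. HN layers by μ_θ (3 steps, strictly decreasing):
  μ^(1)=37; μ^(2)=-12; μ^(3)=-26

((0, 1, 1, 0); (4, 0, 0, 0); (0, 0, 0, 1))
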